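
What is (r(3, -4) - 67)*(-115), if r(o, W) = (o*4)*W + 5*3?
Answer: 11500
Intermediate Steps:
r(o, W) = 15 + 4*W*o (r(o, W) = (4*o)*W + 15 = 4*W*o + 15 = 15 + 4*W*o)
(r(3, -4) - 67)*(-115) = ((15 + 4*(-4)*3) - 67)*(-115) = ((15 - 48) - 67)*(-115) = (-33 - 67)*(-115) = -100*(-115) = 11500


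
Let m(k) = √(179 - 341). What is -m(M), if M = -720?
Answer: -9*I*√2 ≈ -12.728*I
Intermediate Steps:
m(k) = 9*I*√2 (m(k) = √(-162) = 9*I*√2)
-m(M) = -9*I*√2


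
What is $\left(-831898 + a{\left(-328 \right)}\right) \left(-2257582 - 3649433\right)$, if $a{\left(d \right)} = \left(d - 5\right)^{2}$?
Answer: $4259010978135$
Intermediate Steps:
$a{\left(d \right)} = \left(-5 + d\right)^{2}$
$\left(-831898 + a{\left(-328 \right)}\right) \left(-2257582 - 3649433\right) = \left(-831898 + \left(-5 - 328\right)^{2}\right) \left(-2257582 - 3649433\right) = \left(-831898 + \left(-333\right)^{2}\right) \left(-5907015\right) = \left(-831898 + 110889\right) \left(-5907015\right) = \left(-721009\right) \left(-5907015\right) = 4259010978135$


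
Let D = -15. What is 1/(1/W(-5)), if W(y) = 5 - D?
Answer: 20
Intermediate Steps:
W(y) = 20 (W(y) = 5 - 1*(-15) = 5 + 15 = 20)
1/(1/W(-5)) = 1/(1/20) = 20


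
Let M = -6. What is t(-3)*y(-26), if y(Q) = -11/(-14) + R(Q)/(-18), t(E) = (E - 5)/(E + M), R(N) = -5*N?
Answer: -3244/567 ≈ -5.7213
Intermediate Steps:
t(E) = (-5 + E)/(-6 + E) (t(E) = (E - 5)/(E - 6) = (-5 + E)/(-6 + E))
y(Q) = 11/14 + 5*Q/18 (y(Q) = -11/(-14) - 5*Q/(-18) = -11*(-1/14) - 5*Q*(-1/18) = 11/14 + 5*Q/18)
t(-3)*y(-26) = ((-5 - 3)/(-6 - 3))*(11/14 + (5/18)*(-26)) = (-8/(-9))*(11/14 - 65/9) = -⅑*(-8)*(-811/126) = (8/9)*(-811/126) = -3244/567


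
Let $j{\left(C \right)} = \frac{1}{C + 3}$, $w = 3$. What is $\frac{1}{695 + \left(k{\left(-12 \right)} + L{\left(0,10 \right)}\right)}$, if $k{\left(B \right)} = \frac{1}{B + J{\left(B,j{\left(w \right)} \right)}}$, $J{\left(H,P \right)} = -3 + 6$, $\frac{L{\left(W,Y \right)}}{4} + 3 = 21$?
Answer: $\frac{9}{6902} \approx 0.001304$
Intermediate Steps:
$j{\left(C \right)} = \frac{1}{3 + C}$
$L{\left(W,Y \right)} = 72$ ($L{\left(W,Y \right)} = -12 + 4 \cdot 21 = -12 + 84 = 72$)
$J{\left(H,P \right)} = 3$
$k{\left(B \right)} = \frac{1}{3 + B}$ ($k{\left(B \right)} = \frac{1}{B + 3} = \frac{1}{3 + B}$)
$\frac{1}{695 + \left(k{\left(-12 \right)} + L{\left(0,10 \right)}\right)} = \frac{1}{695 + \left(\frac{1}{3 - 12} + 72\right)} = \frac{1}{695 + \left(\frac{1}{-9} + 72\right)} = \frac{1}{695 + \left(- \frac{1}{9} + 72\right)} = \frac{1}{695 + \frac{647}{9}} = \frac{1}{\frac{6902}{9}} = \frac{9}{6902}$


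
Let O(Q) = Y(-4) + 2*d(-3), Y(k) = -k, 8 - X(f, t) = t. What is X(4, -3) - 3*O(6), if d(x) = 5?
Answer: -31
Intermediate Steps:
X(f, t) = 8 - t
O(Q) = 14 (O(Q) = -1*(-4) + 2*5 = 4 + 10 = 14)
X(4, -3) - 3*O(6) = (8 - 1*(-3)) - 3*14 = (8 + 3) - 42 = 11 - 42 = -31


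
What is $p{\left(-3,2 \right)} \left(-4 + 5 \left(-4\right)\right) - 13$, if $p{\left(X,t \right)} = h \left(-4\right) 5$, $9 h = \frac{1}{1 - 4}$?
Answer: $- \frac{277}{9} \approx -30.778$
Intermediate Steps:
$h = - \frac{1}{27}$ ($h = \frac{1}{9 \left(1 - 4\right)} = \frac{1}{9 \left(-3\right)} = \frac{1}{9} \left(- \frac{1}{3}\right) = - \frac{1}{27} \approx -0.037037$)
$p{\left(X,t \right)} = \frac{20}{27}$ ($p{\left(X,t \right)} = \left(- \frac{1}{27}\right) \left(-4\right) 5 = \frac{4}{27} \cdot 5 = \frac{20}{27}$)
$p{\left(-3,2 \right)} \left(-4 + 5 \left(-4\right)\right) - 13 = \frac{20 \left(-4 + 5 \left(-4\right)\right)}{27} - 13 = \frac{20 \left(-4 - 20\right)}{27} - 13 = \frac{20}{27} \left(-24\right) - 13 = - \frac{160}{9} - 13 = - \frac{277}{9}$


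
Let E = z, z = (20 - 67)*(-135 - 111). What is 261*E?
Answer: 3017682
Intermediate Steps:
z = 11562 (z = -47*(-246) = 11562)
E = 11562
261*E = 261*11562 = 3017682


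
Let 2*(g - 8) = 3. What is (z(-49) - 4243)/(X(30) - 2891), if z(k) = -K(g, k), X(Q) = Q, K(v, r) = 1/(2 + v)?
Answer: 97591/65803 ≈ 1.4831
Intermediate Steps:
g = 19/2 (g = 8 + (½)*3 = 8 + 3/2 = 19/2 ≈ 9.5000)
z(k) = -2/23 (z(k) = -1/(2 + 19/2) = -1/23/2 = -1*2/23 = -2/23)
(z(-49) - 4243)/(X(30) - 2891) = (-2/23 - 4243)/(30 - 2891) = -97591/23/(-2861) = -97591/23*(-1/2861) = 97591/65803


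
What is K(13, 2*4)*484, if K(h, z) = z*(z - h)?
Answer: -19360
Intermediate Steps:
K(13, 2*4)*484 = ((2*4)*(2*4 - 1*13))*484 = (8*(8 - 13))*484 = (8*(-5))*484 = -40*484 = -19360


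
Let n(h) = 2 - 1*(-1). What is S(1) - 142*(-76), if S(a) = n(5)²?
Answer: 10801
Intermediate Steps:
n(h) = 3 (n(h) = 2 + 1 = 3)
S(a) = 9 (S(a) = 3² = 9)
S(1) - 142*(-76) = 9 - 142*(-76) = 9 + 10792 = 10801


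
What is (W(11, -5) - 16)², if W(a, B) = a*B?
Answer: 5041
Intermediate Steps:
W(a, B) = B*a
(W(11, -5) - 16)² = (-5*11 - 16)² = (-55 - 16)² = (-71)² = 5041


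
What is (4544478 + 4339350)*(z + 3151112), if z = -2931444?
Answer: 1951492729104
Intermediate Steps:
(4544478 + 4339350)*(z + 3151112) = (4544478 + 4339350)*(-2931444 + 3151112) = 8883828*219668 = 1951492729104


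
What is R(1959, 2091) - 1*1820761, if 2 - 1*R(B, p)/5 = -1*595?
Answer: -1817776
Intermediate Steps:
R(B, p) = 2985 (R(B, p) = 10 - (-5)*595 = 10 - 5*(-595) = 10 + 2975 = 2985)
R(1959, 2091) - 1*1820761 = 2985 - 1*1820761 = 2985 - 1820761 = -1817776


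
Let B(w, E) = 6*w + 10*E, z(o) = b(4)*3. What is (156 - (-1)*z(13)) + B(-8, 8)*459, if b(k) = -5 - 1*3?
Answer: 14820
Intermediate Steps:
b(k) = -8 (b(k) = -5 - 3 = -8)
z(o) = -24 (z(o) = -8*3 = -24)
(156 - (-1)*z(13)) + B(-8, 8)*459 = (156 - (-1)*(-24)) + (6*(-8) + 10*8)*459 = (156 - 1*24) + (-48 + 80)*459 = (156 - 24) + 32*459 = 132 + 14688 = 14820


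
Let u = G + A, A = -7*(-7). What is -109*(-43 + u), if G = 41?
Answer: -5123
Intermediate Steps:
A = 49
u = 90 (u = 41 + 49 = 90)
-109*(-43 + u) = -109*(-43 + 90) = -109*47 = -5123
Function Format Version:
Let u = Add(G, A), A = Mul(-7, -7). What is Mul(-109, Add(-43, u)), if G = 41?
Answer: -5123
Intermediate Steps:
A = 49
u = 90 (u = Add(41, 49) = 90)
Mul(-109, Add(-43, u)) = Mul(-109, Add(-43, 90)) = Mul(-109, 47) = -5123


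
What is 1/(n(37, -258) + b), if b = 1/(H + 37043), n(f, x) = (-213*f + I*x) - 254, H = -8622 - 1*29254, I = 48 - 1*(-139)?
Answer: -833/46965374 ≈ -1.7736e-5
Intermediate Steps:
I = 187 (I = 48 + 139 = 187)
H = -37876 (H = -8622 - 29254 = -37876)
n(f, x) = -254 - 213*f + 187*x (n(f, x) = (-213*f + 187*x) - 254 = -254 - 213*f + 187*x)
b = -1/833 (b = 1/(-37876 + 37043) = 1/(-833) = -1/833 ≈ -0.0012005)
1/(n(37, -258) + b) = 1/((-254 - 213*37 + 187*(-258)) - 1/833) = 1/((-254 - 7881 - 48246) - 1/833) = 1/(-56381 - 1/833) = 1/(-46965374/833) = -833/46965374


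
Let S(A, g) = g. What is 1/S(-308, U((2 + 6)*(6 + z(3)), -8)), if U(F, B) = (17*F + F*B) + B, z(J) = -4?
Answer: 1/136 ≈ 0.0073529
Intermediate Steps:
U(F, B) = B + 17*F + B*F (U(F, B) = (17*F + B*F) + B = B + 17*F + B*F)
1/S(-308, U((2 + 6)*(6 + z(3)), -8)) = 1/(-8 + 17*((2 + 6)*(6 - 4)) - 8*(2 + 6)*(6 - 4)) = 1/(-8 + 17*(8*2) - 64*2) = 1/(-8 + 17*16 - 8*16) = 1/(-8 + 272 - 128) = 1/136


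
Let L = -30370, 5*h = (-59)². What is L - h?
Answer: -155331/5 ≈ -31066.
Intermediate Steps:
h = 3481/5 (h = (⅕)*(-59)² = (⅕)*3481 = 3481/5 ≈ 696.20)
L - h = -30370 - 1*3481/5 = -30370 - 3481/5 = -155331/5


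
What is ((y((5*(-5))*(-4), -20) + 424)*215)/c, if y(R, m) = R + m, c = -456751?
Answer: -108360/456751 ≈ -0.23724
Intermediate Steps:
((y((5*(-5))*(-4), -20) + 424)*215)/c = ((((5*(-5))*(-4) - 20) + 424)*215)/(-456751) = (((-25*(-4) - 20) + 424)*215)*(-1/456751) = (((100 - 20) + 424)*215)*(-1/456751) = ((80 + 424)*215)*(-1/456751) = (504*215)*(-1/456751) = 108360*(-1/456751) = -108360/456751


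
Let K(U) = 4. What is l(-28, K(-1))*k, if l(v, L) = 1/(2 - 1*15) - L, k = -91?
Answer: 371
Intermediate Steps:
l(v, L) = -1/13 - L (l(v, L) = 1/(2 - 15) - L = 1/(-13) - L = -1/13 - L)
l(-28, K(-1))*k = (-1/13 - 1*4)*(-91) = (-1/13 - 4)*(-91) = -53/13*(-91) = 371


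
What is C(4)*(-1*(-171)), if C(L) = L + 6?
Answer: 1710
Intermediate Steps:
C(L) = 6 + L
C(4)*(-1*(-171)) = (6 + 4)*(-1*(-171)) = 10*171 = 1710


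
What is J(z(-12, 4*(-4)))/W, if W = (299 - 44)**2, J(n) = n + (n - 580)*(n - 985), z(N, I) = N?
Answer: 590212/65025 ≈ 9.0767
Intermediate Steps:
J(n) = n + (-985 + n)*(-580 + n) (J(n) = n + (-580 + n)*(-985 + n) = n + (-985 + n)*(-580 + n))
W = 65025 (W = 255**2 = 65025)
J(z(-12, 4*(-4)))/W = (571300 + (-12)**2 - 1564*(-12))/65025 = (571300 + 144 + 18768)*(1/65025) = 590212*(1/65025) = 590212/65025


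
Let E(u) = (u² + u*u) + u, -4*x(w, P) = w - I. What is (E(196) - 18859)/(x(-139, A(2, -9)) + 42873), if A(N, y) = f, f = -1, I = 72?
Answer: 232676/171703 ≈ 1.3551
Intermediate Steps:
A(N, y) = -1
x(w, P) = 18 - w/4 (x(w, P) = -(w - 1*72)/4 = -(w - 72)/4 = -(-72 + w)/4 = 18 - w/4)
E(u) = u + 2*u² (E(u) = (u² + u²) + u = 2*u² + u = u + 2*u²)
(E(196) - 18859)/(x(-139, A(2, -9)) + 42873) = (196*(1 + 2*196) - 18859)/((18 - ¼*(-139)) + 42873) = (196*(1 + 392) - 18859)/((18 + 139/4) + 42873) = (196*393 - 18859)/(211/4 + 42873) = (77028 - 18859)/(171703/4) = 58169*(4/171703) = 232676/171703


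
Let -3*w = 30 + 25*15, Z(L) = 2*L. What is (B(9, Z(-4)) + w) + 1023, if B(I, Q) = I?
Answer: 897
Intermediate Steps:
w = -135 (w = -(30 + 25*15)/3 = -(30 + 375)/3 = -⅓*405 = -135)
(B(9, Z(-4)) + w) + 1023 = (9 - 135) + 1023 = -126 + 1023 = 897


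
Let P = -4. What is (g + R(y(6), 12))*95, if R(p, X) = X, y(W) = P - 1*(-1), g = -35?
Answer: -2185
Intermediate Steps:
y(W) = -3 (y(W) = -4 - 1*(-1) = -4 + 1 = -3)
(g + R(y(6), 12))*95 = (-35 + 12)*95 = -23*95 = -2185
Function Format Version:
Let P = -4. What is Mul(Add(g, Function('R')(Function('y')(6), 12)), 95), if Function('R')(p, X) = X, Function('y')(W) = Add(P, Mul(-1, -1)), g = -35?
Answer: -2185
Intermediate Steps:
Function('y')(W) = -3 (Function('y')(W) = Add(-4, Mul(-1, -1)) = Add(-4, 1) = -3)
Mul(Add(g, Function('R')(Function('y')(6), 12)), 95) = Mul(Add(-35, 12), 95) = Mul(-23, 95) = -2185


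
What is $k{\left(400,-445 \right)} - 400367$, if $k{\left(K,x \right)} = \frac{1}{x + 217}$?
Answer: $- \frac{91283677}{228} \approx -4.0037 \cdot 10^{5}$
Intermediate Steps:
$k{\left(K,x \right)} = \frac{1}{217 + x}$
$k{\left(400,-445 \right)} - 400367 = \frac{1}{217 - 445} - 400367 = \frac{1}{-228} - 400367 = - \frac{1}{228} - 400367 = - \frac{91283677}{228}$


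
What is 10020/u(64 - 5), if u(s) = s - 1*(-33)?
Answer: 2505/23 ≈ 108.91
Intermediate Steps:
u(s) = 33 + s (u(s) = s + 33 = 33 + s)
10020/u(64 - 5) = 10020/(33 + (64 - 5)) = 10020/(33 + 59) = 10020/92 = 10020*(1/92) = 2505/23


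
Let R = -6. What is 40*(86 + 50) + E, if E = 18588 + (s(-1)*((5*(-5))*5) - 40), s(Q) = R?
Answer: 24738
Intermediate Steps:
s(Q) = -6
E = 19298 (E = 18588 + (-6*5*(-5)*5 - 40) = 18588 + (-(-150)*5 - 40) = 18588 + (-6*(-125) - 40) = 18588 + (750 - 40) = 18588 + 710 = 19298)
40*(86 + 50) + E = 40*(86 + 50) + 19298 = 40*136 + 19298 = 5440 + 19298 = 24738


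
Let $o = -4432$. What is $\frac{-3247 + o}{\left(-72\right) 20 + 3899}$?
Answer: $- \frac{7679}{2459} \approx -3.1228$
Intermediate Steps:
$\frac{-3247 + o}{\left(-72\right) 20 + 3899} = \frac{-3247 - 4432}{\left(-72\right) 20 + 3899} = - \frac{7679}{-1440 + 3899} = - \frac{7679}{2459}$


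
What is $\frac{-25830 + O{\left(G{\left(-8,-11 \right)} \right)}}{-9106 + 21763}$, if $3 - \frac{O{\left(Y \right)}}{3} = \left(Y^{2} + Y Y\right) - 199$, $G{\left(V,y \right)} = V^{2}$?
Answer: $- \frac{16600}{4219} \approx -3.9346$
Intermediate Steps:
$O{\left(Y \right)} = 606 - 6 Y^{2}$ ($O{\left(Y \right)} = 9 - 3 \left(\left(Y^{2} + Y Y\right) - 199\right) = 9 - 3 \left(\left(Y^{2} + Y^{2}\right) - 199\right) = 9 - 3 \left(2 Y^{2} - 199\right) = 9 - 3 \left(-199 + 2 Y^{2}\right) = 9 - \left(-597 + 6 Y^{2}\right) = 606 - 6 Y^{2}$)
$\frac{-25830 + O{\left(G{\left(-8,-11 \right)} \right)}}{-9106 + 21763} = \frac{-25830 + \left(606 - 6 \left(\left(-8\right)^{2}\right)^{2}\right)}{-9106 + 21763} = \frac{-25830 + \left(606 - 6 \cdot 64^{2}\right)}{12657} = \left(-25830 + \left(606 - 24576\right)\right) \frac{1}{12657} = \left(-25830 - 23970\right) \frac{1}{12657} = \left(-49800\right) \frac{1}{12657} = - \frac{16600}{4219}$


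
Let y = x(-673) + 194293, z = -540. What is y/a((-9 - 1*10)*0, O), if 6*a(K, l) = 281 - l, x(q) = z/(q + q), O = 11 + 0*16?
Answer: 130759459/30285 ≈ 4317.6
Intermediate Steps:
O = 11 (O = 11 + 0 = 11)
x(q) = -270/q (x(q) = -540/(q + q) = -540*1/(2*q) = -270/q)
a(K, l) = 281/6 - l/6 (a(K, l) = (281 - l)/6 = 281/6 - l/6)
y = 130759459/673 (y = -270/(-673) + 194293 = -270*(-1/673) + 194293 = 270/673 + 194293 = 130759459/673 ≈ 1.9429e+5)
y/a((-9 - 1*10)*0, O) = 130759459/(673*(281/6 - ⅙*11)) = 130759459/(673*(281/6 - 11/6)) = (130759459/673)/45 = (130759459/673)*(1/45) = 130759459/30285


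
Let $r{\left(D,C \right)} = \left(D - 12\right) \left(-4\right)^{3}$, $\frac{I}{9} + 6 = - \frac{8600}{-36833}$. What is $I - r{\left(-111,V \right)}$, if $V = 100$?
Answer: $- \frac{291860958}{36833} \approx -7923.9$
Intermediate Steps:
$I = - \frac{1911582}{36833}$ ($I = -54 + 9 \left(- \frac{8600}{-36833}\right) = -54 + 9 \left(\left(-8600\right) \left(- \frac{1}{36833}\right)\right) = -54 + 9 \cdot \frac{8600}{36833} = -54 + \frac{77400}{36833} = - \frac{1911582}{36833} \approx -51.899$)
$r{\left(D,C \right)} = 768 - 64 D$ ($r{\left(D,C \right)} = \left(D - 12\right) \left(-64\right) = \left(-12 + D\right) \left(-64\right) = 768 - 64 D$)
$I - r{\left(-111,V \right)} = - \frac{1911582}{36833} - \left(768 - -7104\right) = - \frac{1911582}{36833} - \left(768 + 7104\right) = - \frac{1911582}{36833} - 7872 = - \frac{291860958}{36833}$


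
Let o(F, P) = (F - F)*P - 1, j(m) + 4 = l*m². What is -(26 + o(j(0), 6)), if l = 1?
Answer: -25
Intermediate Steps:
j(m) = -4 + m² (j(m) = -4 + 1*m² = -4 + m²)
o(F, P) = -1 (o(F, P) = 0*P - 1 = 0 - 1 = -1)
-(26 + o(j(0), 6)) = -(26 - 1) = -1*25 = -25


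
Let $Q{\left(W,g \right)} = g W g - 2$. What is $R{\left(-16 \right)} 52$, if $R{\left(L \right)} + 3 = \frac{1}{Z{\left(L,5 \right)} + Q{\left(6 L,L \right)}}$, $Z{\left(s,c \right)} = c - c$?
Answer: $- \frac{1917110}{12289} \approx -156.0$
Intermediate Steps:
$Z{\left(s,c \right)} = 0$
$Q{\left(W,g \right)} = -2 + W g^{2}$ ($Q{\left(W,g \right)} = W g g - 2 = W g^{2} - 2 = -2 + W g^{2}$)
$R{\left(L \right)} = -3 + \frac{1}{-2 + 6 L^{3}}$ ($R{\left(L \right)} = -3 + \frac{1}{0 + \left(-2 + 6 L L^{2}\right)} = -3 + \frac{1}{0 + \left(-2 + 6 L^{3}\right)} = -3 + \frac{1}{-2 + 6 L^{3}}$)
$R{\left(-16 \right)} 52 = \frac{7 - 18 \left(-16\right)^{3}}{2 \left(-1 + 3 \left(-16\right)^{3}\right)} 52 = \frac{7 - -73728}{2 \left(-1 + 3 \left(-4096\right)\right)} 52 = \frac{7 + 73728}{2 \left(-1 - 12288\right)} 52 = \frac{1}{2} \frac{1}{-12289} \cdot 73735 \cdot 52 = \frac{1}{2} \left(- \frac{1}{12289}\right) 73735 \cdot 52 = \left(- \frac{73735}{24578}\right) 52 = - \frac{1917110}{12289}$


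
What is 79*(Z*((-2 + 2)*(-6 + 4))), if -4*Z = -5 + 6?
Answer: 0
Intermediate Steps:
Z = -¼ (Z = -(-5 + 6)/4 = -¼*1 = -¼ ≈ -0.25000)
79*(Z*((-2 + 2)*(-6 + 4))) = 79*(-(-2 + 2)*(-6 + 4)/4) = 79*(-0*(-2)) = 79*(-¼*0) = 79*0 = 0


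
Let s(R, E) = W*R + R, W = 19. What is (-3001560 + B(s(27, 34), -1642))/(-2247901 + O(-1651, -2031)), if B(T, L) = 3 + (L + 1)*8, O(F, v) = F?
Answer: 3014685/2249552 ≈ 1.3401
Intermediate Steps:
s(R, E) = 20*R (s(R, E) = 19*R + R = 20*R)
B(T, L) = 11 + 8*L (B(T, L) = 3 + (1 + L)*8 = 3 + (8 + 8*L) = 11 + 8*L)
(-3001560 + B(s(27, 34), -1642))/(-2247901 + O(-1651, -2031)) = (-3001560 + (11 + 8*(-1642)))/(-2247901 - 1651) = (-3001560 + (11 - 13136))/(-2249552) = (-3001560 - 13125)*(-1/2249552) = -3014685*(-1/2249552) = 3014685/2249552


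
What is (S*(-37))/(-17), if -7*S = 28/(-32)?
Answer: 37/136 ≈ 0.27206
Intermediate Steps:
S = 1/8 (S = -4/(-32) = -4*(-1)/32 = -1/7*(-7/8) = 1/8 ≈ 0.12500)
(S*(-37))/(-17) = ((1/8)*(-37))/(-17) = -37/8*(-1/17) = 37/136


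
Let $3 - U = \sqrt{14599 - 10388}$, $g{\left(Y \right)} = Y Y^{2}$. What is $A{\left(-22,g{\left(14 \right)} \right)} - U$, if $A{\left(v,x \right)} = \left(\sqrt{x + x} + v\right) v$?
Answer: $481 + \sqrt{4211} - 616 \sqrt{7} \approx -1083.9$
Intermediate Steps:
$g{\left(Y \right)} = Y^{3}$
$A{\left(v,x \right)} = v \left(v + \sqrt{2} \sqrt{x}\right)$ ($A{\left(v,x \right)} = \left(\sqrt{2 x} + v\right) v = \left(\sqrt{2} \sqrt{x} + v\right) v = \left(v + \sqrt{2} \sqrt{x}\right) v = v \left(v + \sqrt{2} \sqrt{x}\right)$)
$U = 3 - \sqrt{4211}$ ($U = 3 - \sqrt{14599 - 10388} = 3 - \sqrt{4211} \approx -61.892$)
$A{\left(-22,g{\left(14 \right)} \right)} - U = - 22 \left(-22 + \sqrt{2} \sqrt{14^{3}}\right) - \left(3 - \sqrt{4211}\right) = - 22 \left(-22 + \sqrt{2} \sqrt{2744}\right) - \left(3 - \sqrt{4211}\right) = - 22 \left(-22 + \sqrt{2} \cdot 14 \sqrt{14}\right) - \left(3 - \sqrt{4211}\right) = - 22 \left(-22 + 28 \sqrt{7}\right) - \left(3 - \sqrt{4211}\right) = \left(484 - 616 \sqrt{7}\right) - \left(3 - \sqrt{4211}\right) = 481 + \sqrt{4211} - 616 \sqrt{7}$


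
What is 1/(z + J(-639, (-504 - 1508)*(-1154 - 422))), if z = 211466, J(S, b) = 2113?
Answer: 1/213579 ≈ 4.6821e-6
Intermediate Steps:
1/(z + J(-639, (-504 - 1508)*(-1154 - 422))) = 1/(211466 + 2113) = 1/213579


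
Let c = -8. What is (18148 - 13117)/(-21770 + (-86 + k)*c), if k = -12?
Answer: -5031/20986 ≈ -0.23973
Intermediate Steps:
(18148 - 13117)/(-21770 + (-86 + k)*c) = (18148 - 13117)/(-21770 + (-86 - 12)*(-8)) = 5031/(-21770 - 98*(-8)) = 5031/(-21770 + 784) = 5031/(-20986) = 5031*(-1/20986) = -5031/20986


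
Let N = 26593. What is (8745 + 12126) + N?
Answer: 47464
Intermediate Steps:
(8745 + 12126) + N = (8745 + 12126) + 26593 = 20871 + 26593 = 47464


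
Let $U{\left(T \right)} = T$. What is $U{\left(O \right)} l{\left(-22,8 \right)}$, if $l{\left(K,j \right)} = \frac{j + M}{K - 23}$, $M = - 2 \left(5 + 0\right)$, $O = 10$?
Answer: $\frac{4}{9} \approx 0.44444$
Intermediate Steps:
$M = -10$ ($M = \left(-2\right) 5 = -10$)
$l{\left(K,j \right)} = \frac{-10 + j}{-23 + K}$ ($l{\left(K,j \right)} = \frac{j - 10}{K - 23} = \frac{-10 + j}{-23 + K}$)
$U{\left(O \right)} l{\left(-22,8 \right)} = 10 \frac{-10 + 8}{-23 - 22} = 10 \frac{1}{-45} \left(-2\right) = 10 \left(\left(- \frac{1}{45}\right) \left(-2\right)\right) = 10 \cdot \frac{2}{45} = \frac{4}{9}$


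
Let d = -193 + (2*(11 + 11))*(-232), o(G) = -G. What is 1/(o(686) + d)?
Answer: -1/11087 ≈ -9.0196e-5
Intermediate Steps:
d = -10401 (d = -193 + (2*22)*(-232) = -193 + 44*(-232) = -193 - 10208 = -10401)
1/(o(686) + d) = 1/(-1*686 - 10401) = 1/(-686 - 10401) = 1/(-11087) = -1/11087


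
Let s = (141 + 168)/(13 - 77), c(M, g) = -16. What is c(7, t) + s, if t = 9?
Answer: -1333/64 ≈ -20.828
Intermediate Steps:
s = -309/64 (s = 309/(-64) = 309*(-1/64) = -309/64 ≈ -4.8281)
c(7, t) + s = -16 - 309/64 = -1333/64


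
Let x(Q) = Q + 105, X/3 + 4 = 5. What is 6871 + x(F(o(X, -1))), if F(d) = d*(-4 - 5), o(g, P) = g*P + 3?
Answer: 6976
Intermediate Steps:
X = 3 (X = -12 + 3*5 = -12 + 15 = 3)
o(g, P) = 3 + P*g (o(g, P) = P*g + 3 = 3 + P*g)
F(d) = -9*d (F(d) = d*(-9) = -9*d)
x(Q) = 105 + Q
6871 + x(F(o(X, -1))) = 6871 + (105 - 9*(3 - 1*3)) = 6871 + (105 - 9*(3 - 3)) = 6871 + (105 - 9*0) = 6871 + (105 + 0) = 6871 + 105 = 6976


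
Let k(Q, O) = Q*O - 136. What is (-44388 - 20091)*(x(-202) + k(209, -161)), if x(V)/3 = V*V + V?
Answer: -5675506059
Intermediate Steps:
k(Q, O) = -136 + O*Q (k(Q, O) = O*Q - 136 = -136 + O*Q)
x(V) = 3*V + 3*V² (x(V) = 3*(V*V + V) = 3*(V² + V) = 3*(V + V²) = 3*V + 3*V²)
(-44388 - 20091)*(x(-202) + k(209, -161)) = (-44388 - 20091)*(3*(-202)*(1 - 202) + (-136 - 161*209)) = -64479*(3*(-202)*(-201) + (-136 - 33649)) = -64479*(121806 - 33785) = -64479*88021 = -5675506059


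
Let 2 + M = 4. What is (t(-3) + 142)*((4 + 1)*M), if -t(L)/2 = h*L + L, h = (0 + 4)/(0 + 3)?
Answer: 1560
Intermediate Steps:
M = 2 (M = -2 + 4 = 2)
h = 4/3 ≈ 1.3333
t(L) = -14*L/3 (t(L) = -2*(4*L/3 + L) = -14*L/3)
(t(-3) + 142)*((4 + 1)*M) = (-14/3*(-3) + 142)*((4 + 1)*2) = (14 + 142)*(5*2) = 156*10 = 1560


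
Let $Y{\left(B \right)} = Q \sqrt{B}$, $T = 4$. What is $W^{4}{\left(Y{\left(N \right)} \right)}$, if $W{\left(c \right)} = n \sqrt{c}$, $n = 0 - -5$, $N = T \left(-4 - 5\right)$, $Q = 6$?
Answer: $-810000$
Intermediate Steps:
$N = -36$ ($N = 4 \left(-4 - 5\right) = 4 \left(-9\right) = -36$)
$n = 5$ ($n = 0 + 5 = 5$)
$Y{\left(B \right)} = 6 \sqrt{B}$
$W{\left(c \right)} = 5 \sqrt{c}$
$W^{4}{\left(Y{\left(N \right)} \right)} = \left(5 \sqrt{6 \sqrt{-36}}\right)^{4} = \left(5 \sqrt{6 \cdot 6 i}\right)^{4} = \left(5 \sqrt{36 i}\right)^{4} = \left(5 \cdot 6 \sqrt{i}\right)^{4} = \left(30 \sqrt{i}\right)^{4} = -810000$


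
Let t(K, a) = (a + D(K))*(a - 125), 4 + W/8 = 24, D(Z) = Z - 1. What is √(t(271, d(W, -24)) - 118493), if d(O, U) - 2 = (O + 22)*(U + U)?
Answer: √74864083 ≈ 8652.4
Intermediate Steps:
D(Z) = -1 + Z
W = 160 (W = -32 + 8*24 = -32 + 192 = 160)
d(O, U) = 2 + 2*U*(22 + O) (d(O, U) = 2 + (O + 22)*(U + U) = 2 + (22 + O)*(2*U) = 2 + 2*U*(22 + O))
t(K, a) = (-125 + a)*(-1 + K + a) (t(K, a) = (a + (-1 + K))*(a - 125) = (-1 + K + a)*(-125 + a) = (-125 + a)*(-1 + K + a))
√(t(271, d(W, -24)) - 118493) = √((125 + (2 + 44*(-24) + 2*160*(-24))² - 126*(2 + 44*(-24) + 2*160*(-24)) - 125*271 + 271*(2 + 44*(-24) + 2*160*(-24))) - 118493) = √((125 + (2 - 1056 - 7680)² - 126*(2 - 1056 - 7680) - 33875 + 271*(2 - 1056 - 7680)) - 118493) = √((125 + (-8734)² - 126*(-8734) - 33875 + 271*(-8734)) - 118493) = √((125 + 76282756 + 1100484 - 33875 - 2366914) - 118493) = √(74982576 - 118493) = √74864083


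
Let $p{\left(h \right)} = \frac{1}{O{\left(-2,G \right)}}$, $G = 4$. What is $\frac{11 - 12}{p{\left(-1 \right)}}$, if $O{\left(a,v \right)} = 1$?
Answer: $-1$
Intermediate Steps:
$p{\left(h \right)} = 1$ ($p{\left(h \right)} = 1^{-1} = 1$)
$\frac{11 - 12}{p{\left(-1 \right)}} = \frac{11 - 12}{1} = \left(11 - 12\right) 1 = \left(-1\right) 1 = -1$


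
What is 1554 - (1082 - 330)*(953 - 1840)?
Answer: 668578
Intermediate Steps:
1554 - (1082 - 330)*(953 - 1840) = 1554 - 752*(-887) = 1554 - 1*(-667024) = 1554 + 667024 = 668578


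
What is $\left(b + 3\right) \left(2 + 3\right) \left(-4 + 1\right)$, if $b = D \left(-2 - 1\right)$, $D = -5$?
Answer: $-270$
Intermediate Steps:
$b = 15$ ($b = - 5 \left(-2 - 1\right) = \left(-5\right) \left(-3\right) = 15$)
$\left(b + 3\right) \left(2 + 3\right) \left(-4 + 1\right) = \left(15 + 3\right) \left(2 + 3\right) \left(-4 + 1\right) = 18 \cdot 5 \left(-3\right) = 18 \left(-15\right) = -270$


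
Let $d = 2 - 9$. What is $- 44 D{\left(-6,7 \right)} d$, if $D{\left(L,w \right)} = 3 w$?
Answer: $6468$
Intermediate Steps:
$d = -7$ ($d = 2 - 9 = -7$)
$- 44 D{\left(-6,7 \right)} d = - 44 \cdot 3 \cdot 7 \left(-7\right) = \left(-44\right) 21 \left(-7\right) = \left(-924\right) \left(-7\right) = 6468$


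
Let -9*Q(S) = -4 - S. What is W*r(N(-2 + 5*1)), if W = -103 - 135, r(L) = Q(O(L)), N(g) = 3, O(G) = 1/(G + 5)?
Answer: -1309/12 ≈ -109.08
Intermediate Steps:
O(G) = 1/(5 + G)
Q(S) = 4/9 + S/9 (Q(S) = -(-4 - S)/9 = 4/9 + S/9)
r(L) = 4/9 + 1/(9*(5 + L))
W = -238
W*r(N(-2 + 5*1)) = -238*(21 + 4*3)/(9*(5 + 3)) = -238*(21 + 12)/(9*8) = -238*33/(9*8) = -238*11/24 = -1309/12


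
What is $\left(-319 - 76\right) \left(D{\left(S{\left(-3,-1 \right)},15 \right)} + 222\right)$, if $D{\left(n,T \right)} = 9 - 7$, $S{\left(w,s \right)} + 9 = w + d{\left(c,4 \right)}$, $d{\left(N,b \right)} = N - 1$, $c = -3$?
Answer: $-88480$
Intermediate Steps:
$d{\left(N,b \right)} = -1 + N$
$S{\left(w,s \right)} = -13 + w$ ($S{\left(w,s \right)} = -9 + \left(w - 4\right) = -9 + \left(-4 + w\right) = -13 + w$)
$D{\left(n,T \right)} = 2$
$\left(-319 - 76\right) \left(D{\left(S{\left(-3,-1 \right)},15 \right)} + 222\right) = \left(-319 - 76\right) \left(2 + 222\right) = \left(-395\right) 224 = -88480$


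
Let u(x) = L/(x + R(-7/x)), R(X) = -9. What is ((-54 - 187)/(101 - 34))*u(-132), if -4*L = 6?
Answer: -241/6298 ≈ -0.038266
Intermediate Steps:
L = -3/2 (L = -¼*6 = -3/2 ≈ -1.5000)
u(x) = -3/(2*(-9 + x)) (u(x) = -3/(2*(x - 9)) = -3/(2*(-9 + x)))
((-54 - 187)/(101 - 34))*u(-132) = ((-54 - 187)/(101 - 34))*(-3/(-18 + 2*(-132))) = (-241/67)*(-3/(-18 - 264)) = (-241*1/67)*(-3/(-282)) = -(-723)*(-1)/(67*282) = -241/67*1/94 = -241/6298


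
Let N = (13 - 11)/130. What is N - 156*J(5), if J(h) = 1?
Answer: -10139/65 ≈ -155.98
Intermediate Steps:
N = 1/65 (N = 2*(1/130) = 1/65 ≈ 0.015385)
N - 156*J(5) = 1/65 - 156*1 = 1/65 - 156 = -10139/65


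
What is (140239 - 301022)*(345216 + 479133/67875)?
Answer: -1255823229709713/22625 ≈ -5.5506e+10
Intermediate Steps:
(140239 - 301022)*(345216 + 479133/67875) = -160783*(345216 + 479133*(1/67875)) = -160783*(345216 + 159711/22625) = -160783*7810671711/22625 = -1255823229709713/22625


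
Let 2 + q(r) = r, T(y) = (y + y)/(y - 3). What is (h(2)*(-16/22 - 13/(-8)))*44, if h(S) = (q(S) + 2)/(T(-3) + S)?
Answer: 79/3 ≈ 26.333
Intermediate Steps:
T(y) = 2*y/(-3 + y) (T(y) = (2*y)/(-3 + y) = 2*y/(-3 + y))
q(r) = -2 + r
h(S) = S/(1 + S) (h(S) = ((-2 + S) + 2)/(2*(-3)/(-3 - 3) + S) = S/(2*(-3)/(-6) + S) = S/(2*(-3)*(-⅙) + S) = S/(1 + S))
(h(2)*(-16/22 - 13/(-8)))*44 = ((2/(1 + 2))*(-16/22 - 13/(-8)))*44 = ((2/3)*(-16*1/22 - 13*(-⅛)))*44 = ((2*(⅓))*(-8/11 + 13/8))*44 = ((⅔)*(79/88))*44 = (79/132)*44 = 79/3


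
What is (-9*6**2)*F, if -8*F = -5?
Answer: -405/2 ≈ -202.50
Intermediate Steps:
F = 5/8 (F = -1/8*(-5) = 5/8 ≈ 0.62500)
(-9*6**2)*F = -9*6**2*(5/8) = -9*36*(5/8) = -324*5/8 = -405/2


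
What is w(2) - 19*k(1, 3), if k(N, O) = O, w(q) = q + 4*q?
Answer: -47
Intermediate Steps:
w(q) = 5*q
w(2) - 19*k(1, 3) = 5*2 - 19*3 = 10 - 57 = -47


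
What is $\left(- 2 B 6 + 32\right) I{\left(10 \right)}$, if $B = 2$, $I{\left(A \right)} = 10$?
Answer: $80$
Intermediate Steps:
$\left(- 2 B 6 + 32\right) I{\left(10 \right)} = \left(\left(-2\right) 2 \cdot 6 + 32\right) 10 = \left(\left(-4\right) 6 + 32\right) 10 = \left(-24 + 32\right) 10 = 8 \cdot 10 = 80$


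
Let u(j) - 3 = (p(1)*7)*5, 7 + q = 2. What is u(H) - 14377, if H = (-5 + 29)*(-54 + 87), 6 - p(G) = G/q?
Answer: -14157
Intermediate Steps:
q = -5 (q = -7 + 2 = -5)
p(G) = 6 + G/5 (p(G) = 6 - G/(-5) = 6 - G*(-1)/5 = 6 - (-1)*G/5 = 6 + G/5)
H = 792 (H = 24*33 = 792)
u(j) = 220 (u(j) = 3 + ((6 + (⅕)*1)*7)*5 = 3 + ((6 + ⅕)*7)*5 = 3 + ((31/5)*7)*5 = 3 + (217/5)*5 = 3 + 217 = 220)
u(H) - 14377 = 220 - 14377 = -14157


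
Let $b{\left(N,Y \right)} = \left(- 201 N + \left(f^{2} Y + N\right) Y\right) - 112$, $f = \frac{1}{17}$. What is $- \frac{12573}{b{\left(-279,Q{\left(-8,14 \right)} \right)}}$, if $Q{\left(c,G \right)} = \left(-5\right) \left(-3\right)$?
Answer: $- \frac{3633597}{14965223} \approx -0.2428$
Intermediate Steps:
$f = \frac{1}{17} \approx 0.058824$
$Q{\left(c,G \right)} = 15$
$b{\left(N,Y \right)} = -112 - 201 N + Y \left(N + \frac{Y}{289}\right)$ ($b{\left(N,Y \right)} = \left(- 201 N + \left(\frac{Y}{289} + N\right) Y\right) - 112 = \left(- 201 N + \left(N + \frac{Y}{289}\right) Y\right) - 112 = \left(- 201 N + Y \left(N + \frac{Y}{289}\right)\right) - 112 = -112 - 201 N + Y \left(N + \frac{Y}{289}\right)$)
$- \frac{12573}{b{\left(-279,Q{\left(-8,14 \right)} \right)}} = - \frac{12573}{-112 - -56079 + \frac{15^{2}}{289} - 4185} = - \frac{12573}{-112 + 56079 + \frac{1}{289} \cdot 225 - 4185} = - \frac{12573}{-112 + 56079 + \frac{225}{289} - 4185} = - \frac{12573}{\frac{14965223}{289}} = \left(-12573\right) \frac{289}{14965223} = - \frac{3633597}{14965223}$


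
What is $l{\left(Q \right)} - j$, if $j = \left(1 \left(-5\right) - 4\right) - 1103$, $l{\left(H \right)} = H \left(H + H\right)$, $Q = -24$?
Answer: $2264$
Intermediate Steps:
$l{\left(H \right)} = 2 H^{2}$ ($l{\left(H \right)} = H 2 H = 2 H^{2}$)
$j = -1112$ ($j = \left(-5 - 4\right) - 1103 = -9 - 1103 = -1112$)
$l{\left(Q \right)} - j = 2 \left(-24\right)^{2} - -1112 = 2 \cdot 576 + 1112 = 1152 + 1112 = 2264$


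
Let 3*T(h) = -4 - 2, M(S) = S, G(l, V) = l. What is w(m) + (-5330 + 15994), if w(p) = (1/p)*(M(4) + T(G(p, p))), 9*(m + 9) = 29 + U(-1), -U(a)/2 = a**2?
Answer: 31991/3 ≈ 10664.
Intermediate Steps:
U(a) = -2*a**2
T(h) = -2 (T(h) = (-4 - 2)/3 = (1/3)*(-6) = -2)
m = -6 (m = -9 + (29 - 2*(-1)**2)/9 = -9 + (29 - 2*1)/9 = -9 + (29 - 2)/9 = -9 + (1/9)*27 = -9 + 3 = -6)
w(p) = 2/p (w(p) = (1/p)*(4 - 2) = 2/p)
w(m) + (-5330 + 15994) = 2/(-6) + (-5330 + 15994) = 2*(-1/6) + 10664 = -1/3 + 10664 = 31991/3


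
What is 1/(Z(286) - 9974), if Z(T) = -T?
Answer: -1/10260 ≈ -9.7466e-5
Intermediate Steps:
1/(Z(286) - 9974) = 1/(-1*286 - 9974) = 1/(-286 - 9974) = 1/(-10260) = -1/10260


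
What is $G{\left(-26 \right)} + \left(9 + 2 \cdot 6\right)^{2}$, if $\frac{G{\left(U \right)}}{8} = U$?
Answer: $233$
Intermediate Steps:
$G{\left(U \right)} = 8 U$
$G{\left(-26 \right)} + \left(9 + 2 \cdot 6\right)^{2} = 8 \left(-26\right) + \left(9 + 2 \cdot 6\right)^{2} = -208 + \left(9 + 12\right)^{2} = -208 + 21^{2} = -208 + 441 = 233$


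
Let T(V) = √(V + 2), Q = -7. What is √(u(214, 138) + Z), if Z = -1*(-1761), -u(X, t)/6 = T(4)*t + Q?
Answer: √(1803 - 828*√6) ≈ 15.006*I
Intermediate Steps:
T(V) = √(2 + V)
u(X, t) = 42 - 6*t*√6 (u(X, t) = -6*(√(2 + 4)*t - 7) = -6*(√6*t - 7) = -6*(t*√6 - 7) = -6*(-7 + t*√6) = 42 - 6*t*√6)
Z = 1761
√(u(214, 138) + Z) = √((42 - 6*138*√6) + 1761) = √((42 - 828*√6) + 1761) = √(1803 - 828*√6)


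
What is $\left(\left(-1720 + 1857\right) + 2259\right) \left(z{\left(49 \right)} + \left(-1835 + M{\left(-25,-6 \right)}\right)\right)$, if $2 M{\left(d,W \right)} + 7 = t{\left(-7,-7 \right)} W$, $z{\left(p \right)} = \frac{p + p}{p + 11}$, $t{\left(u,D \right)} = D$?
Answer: $- \frac{65262248}{15} \approx -4.3508 \cdot 10^{6}$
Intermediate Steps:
$z{\left(p \right)} = \frac{2 p}{11 + p}$
$M{\left(d,W \right)} = - \frac{7}{2} - \frac{7 W}{2}$ ($M{\left(d,W \right)} = - \frac{7}{2} + \frac{\left(-7\right) W}{2} = - \frac{7}{2} - \frac{7 W}{2}$)
$\left(\left(-1720 + 1857\right) + 2259\right) \left(z{\left(49 \right)} + \left(-1835 + M{\left(-25,-6 \right)}\right)\right) = \left(\left(-1720 + 1857\right) + 2259\right) \left(2 \cdot 49 \frac{1}{11 + 49} - \frac{3635}{2}\right) = \left(137 + 2259\right) \left(2 \cdot 49 \cdot \frac{1}{60} + \left(-1835 + \left(- \frac{7}{2} + 21\right)\right)\right) = 2396 \left(2 \cdot 49 \cdot \frac{1}{60} + \left(-1835 + \frac{35}{2}\right)\right) = 2396 \left(\frac{49}{30} - \frac{3635}{2}\right) = 2396 \left(- \frac{27238}{15}\right) = - \frac{65262248}{15}$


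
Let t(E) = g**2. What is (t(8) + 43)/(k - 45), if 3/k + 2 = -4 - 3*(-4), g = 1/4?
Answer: -689/712 ≈ -0.96770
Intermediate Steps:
g = 1/4 ≈ 0.25000
k = 1/2 (k = 3/(-2 + (-4 - 3*(-4))) = 3/(-2 + (-4 + 12)) = 3/(-2 + 8) = 3/6 = 3*(1/6) = 1/2 ≈ 0.50000)
t(E) = 1/16 (t(E) = (1/4)**2 = 1/16)
(t(8) + 43)/(k - 45) = (1/16 + 43)/(1/2 - 45) = 689/(16*(-89/2)) = (689/16)*(-2/89) = -689/712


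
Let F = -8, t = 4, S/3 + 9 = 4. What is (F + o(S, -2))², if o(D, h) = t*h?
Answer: 256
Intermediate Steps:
S = -15 (S = -27 + 3*4 = -27 + 12 = -15)
o(D, h) = 4*h
(F + o(S, -2))² = (-8 + 4*(-2))² = (-8 - 8)² = (-16)² = 256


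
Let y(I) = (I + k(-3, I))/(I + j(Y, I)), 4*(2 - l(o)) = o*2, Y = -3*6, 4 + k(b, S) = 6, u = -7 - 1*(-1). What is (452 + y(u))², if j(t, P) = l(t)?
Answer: 5089536/25 ≈ 2.0358e+5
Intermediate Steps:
u = -6 (u = -7 + 1 = -6)
k(b, S) = 2 (k(b, S) = -4 + 6 = 2)
Y = -18
l(o) = 2 - o/2 (l(o) = 2 - o*2/4 = 2 - o/2)
j(t, P) = 2 - t/2
y(I) = (2 + I)/(11 + I) (y(I) = (I + 2)/(I + (2 - ½*(-18))) = (2 + I)/(I + (2 + 9)) = (2 + I)/(I + 11) = (2 + I)/(11 + I))
(452 + y(u))² = (452 + (2 - 6)/(11 - 6))² = (452 - 4/5)² = (452 + (⅕)*(-4))² = (452 - ⅘)² = (2256/5)² = 5089536/25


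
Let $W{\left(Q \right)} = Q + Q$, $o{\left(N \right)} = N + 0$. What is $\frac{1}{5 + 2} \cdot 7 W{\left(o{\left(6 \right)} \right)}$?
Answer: $12$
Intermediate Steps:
$o{\left(N \right)} = N$
$W{\left(Q \right)} = 2 Q$
$\frac{1}{5 + 2} \cdot 7 W{\left(o{\left(6 \right)} \right)} = \frac{1}{5 + 2} \cdot 7 \cdot 2 \cdot 6 = \frac{1}{7} \cdot 7 \cdot 12 = 1 \cdot 12 = 12$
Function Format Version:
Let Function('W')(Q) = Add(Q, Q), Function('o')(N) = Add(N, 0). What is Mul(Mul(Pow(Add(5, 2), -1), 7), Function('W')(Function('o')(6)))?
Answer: 12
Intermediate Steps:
Function('o')(N) = N
Function('W')(Q) = Mul(2, Q)
Mul(Mul(Pow(Add(5, 2), -1), 7), Function('W')(Function('o')(6))) = Mul(Mul(Pow(Add(5, 2), -1), 7), Mul(2, 6)) = Mul(Mul(Pow(7, -1), 7), 12) = Mul(Mul(Rational(1, 7), 7), 12) = Mul(1, 12) = 12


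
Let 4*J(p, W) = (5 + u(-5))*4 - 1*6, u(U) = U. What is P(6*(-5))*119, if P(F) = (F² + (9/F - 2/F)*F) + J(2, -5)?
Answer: 215509/2 ≈ 1.0775e+5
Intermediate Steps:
J(p, W) = -3/2 (J(p, W) = ((5 - 5)*4 - 1*6)/4 = (0*4 - 6)/4 = (0 - 6)/4 = (¼)*(-6) = -3/2)
P(F) = 11/2 + F² (P(F) = (F² + (9/F - 2/F)*F) - 3/2 = (F² + (7/F)*F) - 3/2 = (F² + 7) - 3/2 = (7 + F²) - 3/2 = 11/2 + F²)
P(6*(-5))*119 = (11/2 + (6*(-5))²)*119 = (11/2 + (-30)²)*119 = (11/2 + 900)*119 = (1811/2)*119 = 215509/2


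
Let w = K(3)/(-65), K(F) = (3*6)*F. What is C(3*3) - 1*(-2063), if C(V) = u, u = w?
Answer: 134041/65 ≈ 2062.2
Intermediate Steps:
K(F) = 18*F
w = -54/65 (w = (18*3)/(-65) = 54*(-1/65) = -54/65 ≈ -0.83077)
u = -54/65 ≈ -0.83077
C(V) = -54/65
C(3*3) - 1*(-2063) = -54/65 - 1*(-2063) = -54/65 + 2063 = 134041/65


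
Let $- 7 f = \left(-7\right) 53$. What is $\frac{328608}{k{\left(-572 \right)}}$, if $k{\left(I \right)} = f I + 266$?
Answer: $- \frac{164304}{15025} \approx -10.935$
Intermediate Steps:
$f = 53$ ($f = - \frac{\left(-7\right) 53}{7} = \left(- \frac{1}{7}\right) \left(-371\right) = 53$)
$k{\left(I \right)} = 266 + 53 I$ ($k{\left(I \right)} = 53 I + 266 = 266 + 53 I$)
$\frac{328608}{k{\left(-572 \right)}} = \frac{328608}{266 + 53 \left(-572\right)} = \frac{328608}{266 - 30316} = \frac{328608}{-30050} = 328608 \left(- \frac{1}{30050}\right) = - \frac{164304}{15025}$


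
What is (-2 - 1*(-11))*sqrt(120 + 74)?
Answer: 9*sqrt(194) ≈ 125.36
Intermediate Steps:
(-2 - 1*(-11))*sqrt(120 + 74) = (-2 + 11)*sqrt(194) = 9*sqrt(194)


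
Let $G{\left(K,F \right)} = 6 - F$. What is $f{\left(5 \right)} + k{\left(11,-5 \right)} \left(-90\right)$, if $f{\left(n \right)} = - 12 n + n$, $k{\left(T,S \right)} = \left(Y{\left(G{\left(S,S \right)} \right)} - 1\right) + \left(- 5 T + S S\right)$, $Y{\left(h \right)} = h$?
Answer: $1745$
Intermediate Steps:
$k{\left(T,S \right)} = 5 + S^{2} - S - 5 T$ ($k{\left(T,S \right)} = \left(\left(6 - S\right) - 1\right) + \left(- 5 T + S S\right) = \left(5 - S\right) + \left(- 5 T + S^{2}\right) = \left(5 - S\right) + \left(S^{2} - 5 T\right) = 5 + S^{2} - S - 5 T$)
$f{\left(n \right)} = - 11 n$
$f{\left(5 \right)} + k{\left(11,-5 \right)} \left(-90\right) = \left(-11\right) 5 + \left(5 + \left(-5\right)^{2} - -5 - 55\right) \left(-90\right) = -55 + \left(5 + 25 + 5 - 55\right) \left(-90\right) = -55 - -1800 = -55 + 1800 = 1745$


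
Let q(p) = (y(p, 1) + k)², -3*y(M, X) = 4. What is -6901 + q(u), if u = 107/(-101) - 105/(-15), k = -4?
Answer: -61853/9 ≈ -6872.6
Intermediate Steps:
y(M, X) = -4/3 (y(M, X) = -⅓*4 = -4/3)
u = 600/101 (u = 107*(-1/101) - 105*(-1/15) = -107/101 + 7 = 600/101 ≈ 5.9406)
q(p) = 256/9 (q(p) = (-4/3 - 4)² = (-16/3)² = 256/9)
-6901 + q(u) = -6901 + 256/9 = -61853/9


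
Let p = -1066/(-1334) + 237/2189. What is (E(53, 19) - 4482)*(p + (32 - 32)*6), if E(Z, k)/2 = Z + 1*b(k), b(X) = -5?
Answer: -5810642976/1460063 ≈ -3979.7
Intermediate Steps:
E(Z, k) = -10 + 2*Z (E(Z, k) = 2*(Z + 1*(-5)) = 2*(Z - 5) = 2*(-5 + Z) = -10 + 2*Z)
p = 1324816/1460063 (p = -1066*(-1/1334) + 237*(1/2189) = 533/667 + 237/2189 = 1324816/1460063 ≈ 0.90737)
(E(53, 19) - 4482)*(p + (32 - 32)*6) = ((-10 + 2*53) - 4482)*(1324816/1460063 + (32 - 32)*6) = ((-10 + 106) - 4482)*(1324816/1460063 + 0*6) = (96 - 4482)*(1324816/1460063 + 0) = -4386*1324816/1460063 = -5810642976/1460063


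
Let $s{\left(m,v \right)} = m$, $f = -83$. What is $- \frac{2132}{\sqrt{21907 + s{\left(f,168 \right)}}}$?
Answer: $- \frac{533 \sqrt{341}}{682} \approx -14.432$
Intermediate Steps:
$- \frac{2132}{\sqrt{21907 + s{\left(f,168 \right)}}} = - \frac{2132}{\sqrt{21907 - 83}} = - \frac{2132}{\sqrt{21824}} = - \frac{2132}{8 \sqrt{341}} = - 2132 \frac{\sqrt{341}}{2728} = - \frac{533 \sqrt{341}}{682}$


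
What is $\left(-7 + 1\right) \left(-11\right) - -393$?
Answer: $459$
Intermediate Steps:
$\left(-7 + 1\right) \left(-11\right) - -393 = \left(-6\right) \left(-11\right) + 393 = 66 + 393 = 459$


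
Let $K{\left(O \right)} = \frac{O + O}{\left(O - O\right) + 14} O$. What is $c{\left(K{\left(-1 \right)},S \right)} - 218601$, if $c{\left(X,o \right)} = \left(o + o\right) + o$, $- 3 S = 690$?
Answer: $-219291$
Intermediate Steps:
$S = -230$ ($S = \left(- \frac{1}{3}\right) 690 = -230$)
$K{\left(O \right)} = \frac{O^{2}}{7}$ ($K{\left(O \right)} = \frac{2 O}{0 + 14} O = \frac{2 O}{14} O = 2 O \frac{1}{14} O = \frac{O}{7} O = \frac{O^{2}}{7}$)
$c{\left(X,o \right)} = 3 o$ ($c{\left(X,o \right)} = 2 o + o = 3 o$)
$c{\left(K{\left(-1 \right)},S \right)} - 218601 = 3 \left(-230\right) - 218601 = -690 - 218601 = -219291$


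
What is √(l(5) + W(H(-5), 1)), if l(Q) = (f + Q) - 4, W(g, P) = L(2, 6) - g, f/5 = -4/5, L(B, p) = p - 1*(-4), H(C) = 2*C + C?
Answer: √22 ≈ 4.6904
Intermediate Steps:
H(C) = 3*C
L(B, p) = 4 + p (L(B, p) = p + 4 = 4 + p)
f = -4 (f = 5*(-4/5) = 5*(-4*⅕) = 5*(-⅘) = -4)
W(g, P) = 10 - g (W(g, P) = (4 + 6) - g = 10 - g)
l(Q) = -8 + Q (l(Q) = (-4 + Q) - 4 = -8 + Q)
√(l(5) + W(H(-5), 1)) = √((-8 + 5) + (10 - 3*(-5))) = √(-3 + (10 - 1*(-15))) = √(-3 + (10 + 15)) = √(-3 + 25) = √22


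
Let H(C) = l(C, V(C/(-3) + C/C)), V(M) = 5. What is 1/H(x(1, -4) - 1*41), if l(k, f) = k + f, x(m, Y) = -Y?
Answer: -1/32 ≈ -0.031250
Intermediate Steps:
l(k, f) = f + k
H(C) = 5 + C
1/H(x(1, -4) - 1*41) = 1/(5 + (-1*(-4) - 1*41)) = 1/(5 + (4 - 41)) = 1/(5 - 37) = 1/(-32) = -1/32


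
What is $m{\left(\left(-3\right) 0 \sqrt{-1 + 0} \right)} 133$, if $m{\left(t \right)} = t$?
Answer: $0$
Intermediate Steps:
$m{\left(\left(-3\right) 0 \sqrt{-1 + 0} \right)} 133 = \left(-3\right) 0 \sqrt{-1 + 0} \cdot 133 = 0 \sqrt{-1} \cdot 133 = 0 i 133 = 0 \cdot 133 = 0$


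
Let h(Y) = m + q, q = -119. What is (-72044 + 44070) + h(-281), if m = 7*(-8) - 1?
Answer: -28150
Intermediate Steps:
m = -57 (m = -56 - 1 = -57)
h(Y) = -176 (h(Y) = -57 - 119 = -176)
(-72044 + 44070) + h(-281) = (-72044 + 44070) - 176 = -27974 - 176 = -28150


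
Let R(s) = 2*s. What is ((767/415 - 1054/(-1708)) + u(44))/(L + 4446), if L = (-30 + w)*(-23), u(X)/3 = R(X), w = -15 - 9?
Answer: 10493107/223987120 ≈ 0.046847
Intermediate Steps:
w = -24
u(X) = 6*X (u(X) = 3*(2*X) = 6*X)
L = 1242 (L = (-30 - 24)*(-23) = -54*(-23) = 1242)
((767/415 - 1054/(-1708)) + u(44))/(L + 4446) = ((767/415 - 1054/(-1708)) + 6*44)/(1242 + 4446) = ((767*(1/415) - 1054*(-1/1708)) + 264)/5688 = ((767/415 + 527/854) + 264)*(1/5688) = (873723/354410 + 264)*(1/5688) = (94437963/354410)*(1/5688) = 10493107/223987120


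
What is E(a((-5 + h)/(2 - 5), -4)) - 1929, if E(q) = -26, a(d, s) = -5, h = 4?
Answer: -1955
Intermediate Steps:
E(a((-5 + h)/(2 - 5), -4)) - 1929 = -26 - 1929 = -1955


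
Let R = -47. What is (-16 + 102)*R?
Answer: -4042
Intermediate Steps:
(-16 + 102)*R = (-16 + 102)*(-47) = 86*(-47) = -4042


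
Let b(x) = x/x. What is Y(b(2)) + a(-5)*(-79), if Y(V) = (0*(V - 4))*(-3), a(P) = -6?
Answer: 474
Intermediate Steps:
b(x) = 1
Y(V) = 0 (Y(V) = (0*(-4 + V))*(-3) = 0*(-3) = 0)
Y(b(2)) + a(-5)*(-79) = 0 - 6*(-79) = 0 + 474 = 474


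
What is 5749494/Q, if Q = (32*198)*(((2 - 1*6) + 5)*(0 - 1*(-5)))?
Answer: 958249/5280 ≈ 181.49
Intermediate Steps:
Q = 31680 (Q = 6336*(((2 - 6) + 5)*(0 + 5)) = 6336*((-4 + 5)*5) = 6336*(1*5) = 6336*5 = 31680)
5749494/Q = 5749494/31680 = 5749494*(1/31680) = 958249/5280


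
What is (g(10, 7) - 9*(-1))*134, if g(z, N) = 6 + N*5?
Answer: 6700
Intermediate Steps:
g(z, N) = 6 + 5*N
(g(10, 7) - 9*(-1))*134 = ((6 + 5*7) - 9*(-1))*134 = ((6 + 35) + 9)*134 = (41 + 9)*134 = 50*134 = 6700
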